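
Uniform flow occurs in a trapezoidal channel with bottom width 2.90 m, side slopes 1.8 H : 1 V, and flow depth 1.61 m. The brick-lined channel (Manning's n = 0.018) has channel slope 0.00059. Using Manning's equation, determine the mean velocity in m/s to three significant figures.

1.33 m/s

A = (b + z·y)·y = (2.90 + 1.8×1.61)×1.61 = 9.335 m²
P = b + 2y√(1+z²) = 2.90 + 2×1.61×√(1+1.8²) = 9.530 m
R = A/P = 9.335/9.530 = 0.9795 m
Q = (1/n)·A·R^(2/3)·S^(1/2) = (1/0.018) × 9.335 × 0.9795^(2/3) × 0.00059^(1/2) = 12.42 m³/s
V = Q/A = 12.42/9.335 = 1.331 m/s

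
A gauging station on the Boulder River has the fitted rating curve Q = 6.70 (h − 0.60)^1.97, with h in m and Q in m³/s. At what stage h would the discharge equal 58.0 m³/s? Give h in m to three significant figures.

3.59 m

h − h₀ = (Q/C)^(1/b) = (58.0/6.70)^(1/1.97) = 2.991 m
h = 0.60 + 2.991 = 3.591 m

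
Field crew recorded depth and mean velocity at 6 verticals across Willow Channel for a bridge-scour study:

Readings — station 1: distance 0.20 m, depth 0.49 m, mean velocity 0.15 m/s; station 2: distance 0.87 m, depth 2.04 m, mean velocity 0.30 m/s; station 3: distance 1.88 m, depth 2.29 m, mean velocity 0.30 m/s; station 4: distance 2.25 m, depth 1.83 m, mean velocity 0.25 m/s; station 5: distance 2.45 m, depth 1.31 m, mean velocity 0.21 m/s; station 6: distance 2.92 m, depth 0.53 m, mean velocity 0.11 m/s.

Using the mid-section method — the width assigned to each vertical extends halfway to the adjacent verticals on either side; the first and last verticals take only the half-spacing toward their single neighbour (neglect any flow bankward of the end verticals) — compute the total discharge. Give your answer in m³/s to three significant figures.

1.25 m³/s

w_1 = (0.87 − 0.20)/2 = 0.335 m; q_1 = 0.15 × 0.49 × 0.335 = 0.02462 m³/s
w_2 = (1.88 − 0.20)/2 = 0.84 m; q_2 = 0.30 × 2.04 × 0.84 = 0.5141 m³/s
w_3 = (2.25 − 0.87)/2 = 0.69 m; q_3 = 0.30 × 2.29 × 0.69 = 0.4740 m³/s
w_4 = (2.45 − 1.88)/2 = 0.285 m; q_4 = 0.25 × 1.83 × 0.285 = 0.1304 m³/s
w_5 = (2.92 − 2.25)/2 = 0.335 m; q_5 = 0.21 × 1.31 × 0.335 = 0.09216 m³/s
w_6 = (2.92 − 2.45)/2 = 0.235 m; q_6 = 0.11 × 0.53 × 0.235 = 0.01370 m³/s
Q = Σ qᵢ = 1.249 m³/s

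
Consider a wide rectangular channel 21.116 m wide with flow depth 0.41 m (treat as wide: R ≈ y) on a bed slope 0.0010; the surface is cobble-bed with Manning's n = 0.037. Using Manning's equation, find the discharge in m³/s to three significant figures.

A = b·y = 21.116 × 0.41 = 8.658 m²
Wide channel: R ≈ y = 0.41 m
Q = (1/n)·A·R^(2/3)·S^(1/2) = (1/0.037) × 8.658 × 0.4100^(2/3) × 0.0010^(1/2) = 4.084 m³/s

4.08 m³/s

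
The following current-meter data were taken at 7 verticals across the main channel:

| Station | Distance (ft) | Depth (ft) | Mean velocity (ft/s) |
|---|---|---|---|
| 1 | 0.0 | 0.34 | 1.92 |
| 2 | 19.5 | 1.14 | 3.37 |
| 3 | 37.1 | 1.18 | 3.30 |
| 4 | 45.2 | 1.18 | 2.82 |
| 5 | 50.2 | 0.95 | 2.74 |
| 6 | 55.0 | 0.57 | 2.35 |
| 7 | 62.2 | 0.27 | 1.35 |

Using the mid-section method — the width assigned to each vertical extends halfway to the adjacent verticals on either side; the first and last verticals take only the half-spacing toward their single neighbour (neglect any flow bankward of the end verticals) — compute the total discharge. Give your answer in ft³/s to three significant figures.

172 ft³/s

w_1 = (19.5 − 0.0)/2 = 9.75 ft; q_1 = 1.92 × 0.34 × 9.75 = 6.365 ft³/s
w_2 = (37.1 − 0.0)/2 = 18.55 ft; q_2 = 3.37 × 1.14 × 18.55 = 71.27 ft³/s
w_3 = (45.2 − 19.5)/2 = 12.85 ft; q_3 = 3.30 × 1.18 × 12.85 = 50.04 ft³/s
w_4 = (50.2 − 37.1)/2 = 6.55 ft; q_4 = 2.82 × 1.18 × 6.55 = 21.80 ft³/s
w_5 = (55.0 − 45.2)/2 = 4.9 ft; q_5 = 2.74 × 0.95 × 4.9 = 12.75 ft³/s
w_6 = (62.2 − 50.2)/2 = 6 ft; q_6 = 2.35 × 0.57 × 6 = 8.037 ft³/s
w_7 = (62.2 − 55.0)/2 = 3.6 ft; q_7 = 1.35 × 0.27 × 3.6 = 1.312 ft³/s
Q = Σ qᵢ = 171.6 ft³/s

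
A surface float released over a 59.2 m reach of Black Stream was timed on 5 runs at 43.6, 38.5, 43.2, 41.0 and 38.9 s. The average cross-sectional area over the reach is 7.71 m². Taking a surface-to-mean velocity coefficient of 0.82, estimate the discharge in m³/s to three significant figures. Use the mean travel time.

t̄ = (43.6 + 38.5 + 43.2 + 41.0 + 38.9) / 5 = 41.04 s
v_surface = L / t̄ = 59.2 / 41.04 = 1.442 m/s
v_mean = 0.82 × 1.442 = 1.183 m/s
Q = A × v_mean = 7.71 × 1.183 = 9.120 m³/s

9.12 m³/s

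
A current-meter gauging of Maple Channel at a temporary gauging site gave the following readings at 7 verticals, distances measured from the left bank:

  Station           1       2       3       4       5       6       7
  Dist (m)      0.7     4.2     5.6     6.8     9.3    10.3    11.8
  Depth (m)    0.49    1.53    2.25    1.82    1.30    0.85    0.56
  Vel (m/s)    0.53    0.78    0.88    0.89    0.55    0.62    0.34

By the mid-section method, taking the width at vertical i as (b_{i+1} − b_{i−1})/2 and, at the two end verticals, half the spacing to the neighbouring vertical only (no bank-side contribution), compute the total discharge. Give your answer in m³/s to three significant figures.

11.0 m³/s

w_1 = (4.2 − 0.7)/2 = 1.75 m; q_1 = 0.53 × 0.49 × 1.75 = 0.4545 m³/s
w_2 = (5.6 − 0.7)/2 = 2.45 m; q_2 = 0.78 × 1.53 × 2.45 = 2.924 m³/s
w_3 = (6.8 − 4.2)/2 = 1.3 m; q_3 = 0.88 × 2.25 × 1.3 = 2.574 m³/s
w_4 = (9.3 − 5.6)/2 = 1.85 m; q_4 = 0.89 × 1.82 × 1.85 = 2.997 m³/s
w_5 = (10.3 − 6.8)/2 = 1.75 m; q_5 = 0.55 × 1.30 × 1.75 = 1.251 m³/s
w_6 = (11.8 − 9.3)/2 = 1.25 m; q_6 = 0.62 × 0.85 × 1.25 = 0.6588 m³/s
w_7 = (11.8 − 10.3)/2 = 0.75 m; q_7 = 0.34 × 0.56 × 0.75 = 0.1428 m³/s
Q = Σ qᵢ = 11.00 m³/s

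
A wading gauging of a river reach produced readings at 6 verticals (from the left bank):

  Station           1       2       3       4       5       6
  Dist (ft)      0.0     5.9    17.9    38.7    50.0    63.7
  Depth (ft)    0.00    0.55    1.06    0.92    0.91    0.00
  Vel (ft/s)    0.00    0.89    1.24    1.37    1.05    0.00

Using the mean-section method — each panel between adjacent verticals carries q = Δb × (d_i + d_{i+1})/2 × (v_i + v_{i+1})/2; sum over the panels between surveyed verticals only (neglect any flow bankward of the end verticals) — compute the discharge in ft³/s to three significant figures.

Panel 1-2: Δb = 5.9 ft, d̄ = (0.00+0.55)/2 = 0.275, v̄ = (0.00+0.89)/2 = 0.445 → q = 5.9×0.275×0.445 = 0.7220 ft³/s
Panel 2-3: Δb = 12 ft, d̄ = (0.55+1.06)/2 = 0.805, v̄ = (0.89+1.24)/2 = 1.065 → q = 12×0.805×1.065 = 10.29 ft³/s
Panel 3-4: Δb = 20.8 ft, d̄ = (1.06+0.92)/2 = 0.99, v̄ = (1.24+1.37)/2 = 1.305 → q = 20.8×0.99×1.305 = 26.87 ft³/s
Panel 4-5: Δb = 11.3 ft, d̄ = (0.92+0.91)/2 = 0.915, v̄ = (1.37+1.05)/2 = 1.21 → q = 11.3×0.915×1.21 = 12.51 ft³/s
Panel 5-6: Δb = 13.7 ft, d̄ = (0.91+0.00)/2 = 0.455, v̄ = (1.05+0.00)/2 = 0.525 → q = 13.7×0.455×0.525 = 3.273 ft³/s
Q = Σ q = 53.67 ft³/s

53.7 ft³/s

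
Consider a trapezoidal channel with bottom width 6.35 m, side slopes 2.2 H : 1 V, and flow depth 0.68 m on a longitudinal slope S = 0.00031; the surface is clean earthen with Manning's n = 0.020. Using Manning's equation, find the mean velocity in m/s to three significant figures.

A = (b + z·y)·y = (6.35 + 2.2×0.68)×0.68 = 5.335 m²
P = b + 2y√(1+z²) = 6.35 + 2×0.68×√(1+2.2²) = 9.637 m
R = A/P = 5.335/9.637 = 0.5536 m
Q = (1/n)·A·R^(2/3)·S^(1/2) = (1/0.020) × 5.335 × 0.5536^(2/3) × 0.00031^(1/2) = 3.167 m³/s
V = Q/A = 3.167/5.335 = 0.5936 m/s

0.594 m/s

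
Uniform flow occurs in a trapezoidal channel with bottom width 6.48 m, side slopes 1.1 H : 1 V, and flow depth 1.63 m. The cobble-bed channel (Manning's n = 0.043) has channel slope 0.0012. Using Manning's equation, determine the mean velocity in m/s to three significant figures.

0.905 m/s

A = (b + z·y)·y = (6.48 + 1.1×1.63)×1.63 = 13.48 m²
P = b + 2y√(1+z²) = 6.48 + 2×1.63×√(1+1.1²) = 11.33 m
R = A/P = 13.48/11.33 = 1.191 m
Q = (1/n)·A·R^(2/3)·S^(1/2) = (1/0.043) × 13.48 × 1.191^(2/3) × 0.0012^(1/2) = 12.20 m³/s
V = Q/A = 12.20/13.48 = 0.9050 m/s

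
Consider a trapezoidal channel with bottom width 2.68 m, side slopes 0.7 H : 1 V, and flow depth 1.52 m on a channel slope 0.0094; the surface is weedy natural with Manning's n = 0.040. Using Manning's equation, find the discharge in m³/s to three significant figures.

12.8 m³/s

A = (b + z·y)·y = (2.68 + 0.7×1.52)×1.52 = 5.691 m²
P = b + 2y√(1+z²) = 2.68 + 2×1.52×√(1+0.7²) = 6.391 m
R = A/P = 5.691/6.391 = 0.8905 m
Q = (1/n)·A·R^(2/3)·S^(1/2) = (1/0.040) × 5.691 × 0.8905^(2/3) × 0.0094^(1/2) = 12.77 m³/s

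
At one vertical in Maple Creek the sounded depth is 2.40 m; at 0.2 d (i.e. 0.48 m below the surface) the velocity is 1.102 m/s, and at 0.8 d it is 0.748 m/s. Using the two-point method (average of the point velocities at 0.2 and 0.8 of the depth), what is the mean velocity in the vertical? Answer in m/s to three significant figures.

v̄ = (1.102 + 0.748) / 2 = 0.9250 m/s

0.925 m/s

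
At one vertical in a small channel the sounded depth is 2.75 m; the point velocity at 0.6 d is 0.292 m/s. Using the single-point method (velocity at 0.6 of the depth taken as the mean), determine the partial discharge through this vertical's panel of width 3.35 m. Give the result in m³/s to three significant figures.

v̄ = v₀.₆ = 0.292 m/s
q = v̄ × d × w = 0.2920 × 2.75 × 3.35 = 2.690 m³/s

2.69 m³/s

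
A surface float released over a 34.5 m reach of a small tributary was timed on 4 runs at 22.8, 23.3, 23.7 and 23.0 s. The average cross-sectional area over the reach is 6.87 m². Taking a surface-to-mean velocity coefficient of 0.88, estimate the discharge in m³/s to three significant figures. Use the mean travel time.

8.99 m³/s

t̄ = (22.8 + 23.3 + 23.7 + 23.0) / 4 = 23.2 s
v_surface = L / t̄ = 34.5 / 23.2 = 1.487 m/s
v_mean = 0.88 × 1.487 = 1.309 m/s
Q = A × v_mean = 6.87 × 1.309 = 8.990 m³/s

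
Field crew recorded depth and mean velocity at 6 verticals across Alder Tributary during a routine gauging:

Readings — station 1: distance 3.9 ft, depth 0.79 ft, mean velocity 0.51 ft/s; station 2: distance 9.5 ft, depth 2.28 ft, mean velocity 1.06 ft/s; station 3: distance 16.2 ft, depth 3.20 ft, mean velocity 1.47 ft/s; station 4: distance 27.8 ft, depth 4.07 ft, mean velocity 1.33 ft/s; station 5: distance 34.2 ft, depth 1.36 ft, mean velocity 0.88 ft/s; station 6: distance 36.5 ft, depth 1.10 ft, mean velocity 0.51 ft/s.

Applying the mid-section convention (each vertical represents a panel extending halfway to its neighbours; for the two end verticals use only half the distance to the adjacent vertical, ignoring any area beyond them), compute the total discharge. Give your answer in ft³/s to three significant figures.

w_1 = (9.5 − 3.9)/2 = 2.8 ft; q_1 = 0.51 × 0.79 × 2.8 = 1.128 ft³/s
w_2 = (16.2 − 3.9)/2 = 6.15 ft; q_2 = 1.06 × 2.28 × 6.15 = 14.86 ft³/s
w_3 = (27.8 − 9.5)/2 = 9.15 ft; q_3 = 1.47 × 3.20 × 9.15 = 43.04 ft³/s
w_4 = (34.2 − 16.2)/2 = 9 ft; q_4 = 1.33 × 4.07 × 9 = 48.72 ft³/s
w_5 = (36.5 − 27.8)/2 = 4.35 ft; q_5 = 0.88 × 1.36 × 4.35 = 5.206 ft³/s
w_6 = (36.5 − 34.2)/2 = 1.15 ft; q_6 = 0.51 × 1.10 × 1.15 = 0.6452 ft³/s
Q = Σ qᵢ = 113.6 ft³/s

114 ft³/s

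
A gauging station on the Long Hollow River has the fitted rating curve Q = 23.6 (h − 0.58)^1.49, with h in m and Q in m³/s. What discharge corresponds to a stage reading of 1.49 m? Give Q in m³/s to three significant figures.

20.5 m³/s

Q = 23.6 × (1.49 − 0.58)^1.49 = 23.6 × 0.91^1.49 = 20.51 m³/s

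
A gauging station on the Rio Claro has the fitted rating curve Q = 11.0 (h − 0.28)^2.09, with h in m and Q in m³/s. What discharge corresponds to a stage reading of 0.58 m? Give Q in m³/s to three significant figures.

0.888 m³/s

Q = 11.0 × (0.58 − 0.28)^2.09 = 11.0 × 0.3^2.09 = 0.8883 m³/s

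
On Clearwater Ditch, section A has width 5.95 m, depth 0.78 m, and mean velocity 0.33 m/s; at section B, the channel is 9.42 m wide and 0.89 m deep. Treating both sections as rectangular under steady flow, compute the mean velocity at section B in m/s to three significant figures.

Q = A₁V₁ = (5.95×0.78) × 0.33 = 1.532 m³/s
A₂ = 9.42 × 0.89 = 8.384 m²
V₂ = Q/A₂ = 1.532/8.384 = 0.1827 m/s

0.183 m/s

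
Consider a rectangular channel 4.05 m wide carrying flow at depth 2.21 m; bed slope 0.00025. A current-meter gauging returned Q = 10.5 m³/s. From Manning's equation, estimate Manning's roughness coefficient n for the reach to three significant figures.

A = b·y = 4.05 × 2.21 = 8.951 m²
P = b + 2y = 4.05 + 2×2.21 = 8.470 m
R = A/P = 8.951/8.470 = 1.057 m
n = (1/Q)·A·R^(2/3)·S^(1/2) = (1/10.5) × 8.951 × 1.037 × 0.01581 = 0.01398

0.0140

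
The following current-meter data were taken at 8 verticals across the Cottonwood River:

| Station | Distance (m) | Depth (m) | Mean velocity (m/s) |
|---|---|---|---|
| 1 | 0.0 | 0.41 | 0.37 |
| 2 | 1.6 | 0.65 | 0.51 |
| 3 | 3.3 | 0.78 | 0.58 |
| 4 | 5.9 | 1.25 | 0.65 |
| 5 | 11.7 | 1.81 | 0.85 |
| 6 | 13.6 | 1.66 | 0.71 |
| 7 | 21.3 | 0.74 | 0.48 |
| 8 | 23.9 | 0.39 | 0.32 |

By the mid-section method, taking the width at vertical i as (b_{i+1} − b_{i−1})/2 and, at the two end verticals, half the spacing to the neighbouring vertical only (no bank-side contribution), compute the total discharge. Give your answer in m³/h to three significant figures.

67100 m³/h

w_1 = (1.6 − 0.0)/2 = 0.8 m; q_1 = 0.37 × 0.41 × 0.8 = 0.1214 m³/s
w_2 = (3.3 − 0.0)/2 = 1.65 m; q_2 = 0.51 × 0.65 × 1.65 = 0.5470 m³/s
w_3 = (5.9 − 1.6)/2 = 2.15 m; q_3 = 0.58 × 0.78 × 2.15 = 0.9727 m³/s
w_4 = (11.7 − 3.3)/2 = 4.2 m; q_4 = 0.65 × 1.25 × 4.2 = 3.413 m³/s
w_5 = (13.6 − 5.9)/2 = 3.85 m; q_5 = 0.85 × 1.81 × 3.85 = 5.923 m³/s
w_6 = (21.3 − 11.7)/2 = 4.8 m; q_6 = 0.71 × 1.66 × 4.8 = 5.657 m³/s
w_7 = (23.9 − 13.6)/2 = 5.15 m; q_7 = 0.48 × 0.74 × 5.15 = 1.829 m³/s
w_8 = (23.9 − 21.3)/2 = 1.3 m; q_8 = 0.32 × 0.39 × 1.3 = 0.1622 m³/s
Q = Σ qᵢ = 18.63 m³/s
= 18.63 × 3600 = 67050 m³/h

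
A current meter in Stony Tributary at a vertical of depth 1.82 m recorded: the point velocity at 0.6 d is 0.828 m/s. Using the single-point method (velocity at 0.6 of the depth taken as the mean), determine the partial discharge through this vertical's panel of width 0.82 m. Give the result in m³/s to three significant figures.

v̄ = v₀.₆ = 0.828 m/s
q = v̄ × d × w = 0.8280 × 1.82 × 0.82 = 1.236 m³/s

1.24 m³/s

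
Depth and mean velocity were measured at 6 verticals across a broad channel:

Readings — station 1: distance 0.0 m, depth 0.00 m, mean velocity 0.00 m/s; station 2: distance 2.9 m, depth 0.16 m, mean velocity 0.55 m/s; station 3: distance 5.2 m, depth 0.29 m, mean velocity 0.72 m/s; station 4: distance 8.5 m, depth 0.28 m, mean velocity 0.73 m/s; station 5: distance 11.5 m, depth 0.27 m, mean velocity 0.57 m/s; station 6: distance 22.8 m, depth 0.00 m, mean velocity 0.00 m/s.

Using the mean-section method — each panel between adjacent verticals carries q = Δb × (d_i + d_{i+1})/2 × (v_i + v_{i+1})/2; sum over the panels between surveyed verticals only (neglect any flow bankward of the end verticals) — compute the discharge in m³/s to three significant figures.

Panel 1-2: Δb = 2.9 m, d̄ = (0.00+0.16)/2 = 0.08, v̄ = (0.00+0.55)/2 = 0.275 → q = 2.9×0.08×0.275 = 0.06380 m³/s
Panel 2-3: Δb = 2.3 m, d̄ = (0.16+0.29)/2 = 0.225, v̄ = (0.55+0.72)/2 = 0.635 → q = 2.3×0.225×0.635 = 0.3286 m³/s
Panel 3-4: Δb = 3.3 m, d̄ = (0.29+0.28)/2 = 0.285, v̄ = (0.72+0.73)/2 = 0.725 → q = 3.3×0.285×0.725 = 0.6819 m³/s
Panel 4-5: Δb = 3 m, d̄ = (0.28+0.27)/2 = 0.275, v̄ = (0.73+0.57)/2 = 0.65 → q = 3×0.275×0.65 = 0.5363 m³/s
Panel 5-6: Δb = 11.3 m, d̄ = (0.27+0.00)/2 = 0.135, v̄ = (0.57+0.00)/2 = 0.285 → q = 11.3×0.135×0.285 = 0.4348 m³/s
Q = Σ q = 2.045 m³/s

2.05 m³/s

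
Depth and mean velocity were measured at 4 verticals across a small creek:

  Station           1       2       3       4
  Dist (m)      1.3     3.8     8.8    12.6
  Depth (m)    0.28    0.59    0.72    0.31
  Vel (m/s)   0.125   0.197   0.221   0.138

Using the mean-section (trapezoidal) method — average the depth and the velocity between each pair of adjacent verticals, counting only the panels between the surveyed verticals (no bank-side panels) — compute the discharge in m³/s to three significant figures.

Panel 1-2: Δb = 2.5 m, d̄ = (0.28+0.59)/2 = 0.435, v̄ = (0.125+0.197)/2 = 0.161 → q = 2.5×0.435×0.161 = 0.1751 m³/s
Panel 2-3: Δb = 5 m, d̄ = (0.59+0.72)/2 = 0.655, v̄ = (0.197+0.221)/2 = 0.209 → q = 5×0.655×0.209 = 0.6845 m³/s
Panel 3-4: Δb = 3.8 m, d̄ = (0.72+0.31)/2 = 0.515, v̄ = (0.221+0.138)/2 = 0.1795 → q = 3.8×0.515×0.1795 = 0.3513 m³/s
Q = Σ q = 1.211 m³/s

1.21 m³/s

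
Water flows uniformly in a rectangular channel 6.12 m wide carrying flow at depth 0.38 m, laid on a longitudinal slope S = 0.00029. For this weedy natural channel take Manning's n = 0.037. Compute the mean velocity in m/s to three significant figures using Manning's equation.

0.223 m/s

A = b·y = 6.12 × 0.38 = 2.326 m²
P = b + 2y = 6.12 + 2×0.38 = 6.880 m
R = A/P = 2.326/6.880 = 0.3380 m
Q = (1/n)·A·R^(2/3)·S^(1/2) = (1/0.037) × 2.326 × 0.3380^(2/3) × 0.00029^(1/2) = 0.5194 m³/s
V = Q/A = 0.5194/2.326 = 0.2233 m/s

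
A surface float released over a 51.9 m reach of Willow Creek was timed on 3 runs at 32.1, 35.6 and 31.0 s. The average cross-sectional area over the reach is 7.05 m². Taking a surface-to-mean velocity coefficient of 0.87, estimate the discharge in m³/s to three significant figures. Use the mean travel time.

9.68 m³/s

t̄ = (32.1 + 35.6 + 31.0) / 3 = 32.9 s
v_surface = L / t̄ = 51.9 / 32.9 = 1.578 m/s
v_mean = 0.87 × 1.578 = 1.372 m/s
Q = A × v_mean = 7.05 × 1.372 = 9.676 m³/s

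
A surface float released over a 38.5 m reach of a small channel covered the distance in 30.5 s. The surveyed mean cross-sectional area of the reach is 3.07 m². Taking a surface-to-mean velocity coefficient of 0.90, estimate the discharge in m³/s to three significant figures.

3.49 m³/s

v_surface = L / t̄ = 38.5 / 30.5 = 1.262 m/s
v_mean = 0.90 × 1.262 = 1.136 m/s
Q = A × v_mean = 3.07 × 1.136 = 3.488 m³/s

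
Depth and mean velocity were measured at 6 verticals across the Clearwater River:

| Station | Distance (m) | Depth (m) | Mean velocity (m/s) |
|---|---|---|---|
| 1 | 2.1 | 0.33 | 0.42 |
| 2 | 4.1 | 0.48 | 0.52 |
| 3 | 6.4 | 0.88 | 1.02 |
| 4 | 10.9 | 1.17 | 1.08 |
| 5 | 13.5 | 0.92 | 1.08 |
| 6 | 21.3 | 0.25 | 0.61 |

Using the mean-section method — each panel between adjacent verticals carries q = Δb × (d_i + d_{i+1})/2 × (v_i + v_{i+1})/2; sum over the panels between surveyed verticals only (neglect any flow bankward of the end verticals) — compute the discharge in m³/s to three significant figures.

Panel 1-2: Δb = 2 m, d̄ = (0.33+0.48)/2 = 0.405, v̄ = (0.42+0.52)/2 = 0.47 → q = 2×0.405×0.47 = 0.3807 m³/s
Panel 2-3: Δb = 2.3 m, d̄ = (0.48+0.88)/2 = 0.68, v̄ = (0.52+1.02)/2 = 0.77 → q = 2.3×0.68×0.77 = 1.204 m³/s
Panel 3-4: Δb = 4.5 m, d̄ = (0.88+1.17)/2 = 1.025, v̄ = (1.02+1.08)/2 = 1.05 → q = 4.5×1.025×1.05 = 4.843 m³/s
Panel 4-5: Δb = 2.6 m, d̄ = (1.17+0.92)/2 = 1.045, v̄ = (1.08+1.08)/2 = 1.08 → q = 2.6×1.045×1.08 = 2.934 m³/s
Panel 5-6: Δb = 7.8 m, d̄ = (0.92+0.25)/2 = 0.585, v̄ = (1.08+0.61)/2 = 0.845 → q = 7.8×0.585×0.845 = 3.856 m³/s
Q = Σ q = 13.22 m³/s

13.2 m³/s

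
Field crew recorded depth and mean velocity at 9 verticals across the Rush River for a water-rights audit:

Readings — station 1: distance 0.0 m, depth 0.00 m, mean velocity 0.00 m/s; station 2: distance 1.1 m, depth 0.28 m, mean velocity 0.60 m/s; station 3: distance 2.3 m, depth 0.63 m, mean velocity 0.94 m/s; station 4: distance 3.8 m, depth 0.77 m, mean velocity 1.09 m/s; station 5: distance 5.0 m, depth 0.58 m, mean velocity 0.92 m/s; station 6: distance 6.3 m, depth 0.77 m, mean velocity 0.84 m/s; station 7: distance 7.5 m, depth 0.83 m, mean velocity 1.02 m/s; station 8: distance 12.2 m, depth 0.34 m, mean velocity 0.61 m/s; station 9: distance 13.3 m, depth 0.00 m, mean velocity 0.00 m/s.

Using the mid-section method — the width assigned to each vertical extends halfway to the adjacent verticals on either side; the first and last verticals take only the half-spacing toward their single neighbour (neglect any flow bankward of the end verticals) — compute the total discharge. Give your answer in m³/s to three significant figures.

w_2 = (2.3 − 0.0)/2 = 1.15 m; q_2 = 0.60 × 0.28 × 1.15 = 0.1932 m³/s
w_3 = (3.8 − 1.1)/2 = 1.35 m; q_3 = 0.94 × 0.63 × 1.35 = 0.7995 m³/s
w_4 = (5.0 − 2.3)/2 = 1.35 m; q_4 = 1.09 × 0.77 × 1.35 = 1.133 m³/s
w_5 = (6.3 − 3.8)/2 = 1.25 m; q_5 = 0.92 × 0.58 × 1.25 = 0.6670 m³/s
w_6 = (7.5 − 5.0)/2 = 1.25 m; q_6 = 0.84 × 0.77 × 1.25 = 0.8085 m³/s
w_7 = (12.2 − 6.3)/2 = 2.95 m; q_7 = 1.02 × 0.83 × 2.95 = 2.497 m³/s
w_8 = (13.3 − 7.5)/2 = 2.9 m; q_8 = 0.61 × 0.34 × 2.9 = 0.6015 m³/s
Stations 1, 9 contribute zero (depth or velocity is 0).
Q = Σ qᵢ = 6.700 m³/s

6.70 m³/s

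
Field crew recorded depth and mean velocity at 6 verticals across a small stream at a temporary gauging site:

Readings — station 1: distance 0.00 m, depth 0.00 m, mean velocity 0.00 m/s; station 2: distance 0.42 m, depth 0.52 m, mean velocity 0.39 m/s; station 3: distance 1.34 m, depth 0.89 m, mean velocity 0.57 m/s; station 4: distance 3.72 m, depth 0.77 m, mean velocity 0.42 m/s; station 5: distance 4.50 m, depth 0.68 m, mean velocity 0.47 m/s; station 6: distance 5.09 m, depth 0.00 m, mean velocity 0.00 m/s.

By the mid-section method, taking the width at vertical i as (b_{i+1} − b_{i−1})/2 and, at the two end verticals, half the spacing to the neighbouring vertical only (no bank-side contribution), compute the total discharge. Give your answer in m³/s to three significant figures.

w_2 = (1.34 − 0.00)/2 = 0.67 m; q_2 = 0.39 × 0.52 × 0.67 = 0.1359 m³/s
w_3 = (3.72 − 0.42)/2 = 1.65 m; q_3 = 0.57 × 0.89 × 1.65 = 0.8370 m³/s
w_4 = (4.50 − 1.34)/2 = 1.58 m; q_4 = 0.42 × 0.77 × 1.58 = 0.5110 m³/s
w_5 = (5.09 − 3.72)/2 = 0.685 m; q_5 = 0.47 × 0.68 × 0.685 = 0.2189 m³/s
Stations 1, 6 contribute zero (depth or velocity is 0).
Q = Σ qᵢ = 1.703 m³/s

1.70 m³/s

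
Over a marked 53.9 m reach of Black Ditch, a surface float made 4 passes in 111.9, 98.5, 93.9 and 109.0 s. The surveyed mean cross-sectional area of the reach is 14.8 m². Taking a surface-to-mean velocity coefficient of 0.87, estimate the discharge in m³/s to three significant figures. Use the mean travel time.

6.72 m³/s

t̄ = (111.9 + 98.5 + 93.9 + 109.0) / 4 = 103.325 s
v_surface = L / t̄ = 53.9 / 103.325 = 0.5217 m/s
v_mean = 0.87 × 0.5217 = 0.4538 m/s
Q = A × v_mean = 14.8 × 0.4538 = 6.717 m³/s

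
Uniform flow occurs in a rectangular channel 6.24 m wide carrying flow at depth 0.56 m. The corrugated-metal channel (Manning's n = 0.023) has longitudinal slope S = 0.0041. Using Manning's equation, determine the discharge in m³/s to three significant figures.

A = b·y = 6.24 × 0.56 = 3.494 m²
P = b + 2y = 6.24 + 2×0.56 = 7.360 m
R = A/P = 3.494/7.360 = 0.4748 m
Q = (1/n)·A·R^(2/3)·S^(1/2) = (1/0.023) × 3.494 × 0.4748^(2/3) × 0.0041^(1/2) = 5.921 m³/s

5.92 m³/s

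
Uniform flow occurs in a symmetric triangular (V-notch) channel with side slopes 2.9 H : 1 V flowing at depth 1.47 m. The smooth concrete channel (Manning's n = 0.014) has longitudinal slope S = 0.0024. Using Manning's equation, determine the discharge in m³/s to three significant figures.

A = z·y² = 2.9×1.47² = 6.267 m²
P = 2y√(1+z²) = 2×1.47×√(1+2.9²) = 9.019 m
R = A/P = 6.267/9.019 = 0.6948 m
Q = (1/n)·A·R^(2/3)·S^(1/2) = (1/0.014) × 6.267 × 0.6948^(2/3) × 0.0024^(1/2) = 17.20 m³/s

17.2 m³/s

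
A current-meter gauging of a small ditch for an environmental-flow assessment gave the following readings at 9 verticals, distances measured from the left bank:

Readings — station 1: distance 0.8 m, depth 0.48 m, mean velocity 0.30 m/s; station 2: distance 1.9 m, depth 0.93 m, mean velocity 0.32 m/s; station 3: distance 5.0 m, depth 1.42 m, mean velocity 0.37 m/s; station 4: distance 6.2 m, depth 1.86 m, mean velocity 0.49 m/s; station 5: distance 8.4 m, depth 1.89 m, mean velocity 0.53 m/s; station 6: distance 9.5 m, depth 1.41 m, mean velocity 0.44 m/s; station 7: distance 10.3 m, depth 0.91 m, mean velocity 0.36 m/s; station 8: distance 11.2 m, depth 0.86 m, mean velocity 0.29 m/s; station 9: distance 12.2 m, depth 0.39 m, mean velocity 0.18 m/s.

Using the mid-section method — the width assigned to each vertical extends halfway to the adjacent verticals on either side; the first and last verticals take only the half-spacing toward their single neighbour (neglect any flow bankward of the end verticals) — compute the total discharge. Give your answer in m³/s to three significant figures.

6.18 m³/s

w_1 = (1.9 − 0.8)/2 = 0.55 m; q_1 = 0.30 × 0.48 × 0.55 = 0.07920 m³/s
w_2 = (5.0 − 0.8)/2 = 2.1 m; q_2 = 0.32 × 0.93 × 2.1 = 0.6250 m³/s
w_3 = (6.2 − 1.9)/2 = 2.15 m; q_3 = 0.37 × 1.42 × 2.15 = 1.130 m³/s
w_4 = (8.4 − 5.0)/2 = 1.7 m; q_4 = 0.49 × 1.86 × 1.7 = 1.549 m³/s
w_5 = (9.5 − 6.2)/2 = 1.65 m; q_5 = 0.53 × 1.89 × 1.65 = 1.653 m³/s
w_6 = (10.3 − 8.4)/2 = 0.95 m; q_6 = 0.44 × 1.41 × 0.95 = 0.5894 m³/s
w_7 = (11.2 − 9.5)/2 = 0.85 m; q_7 = 0.36 × 0.91 × 0.85 = 0.2785 m³/s
w_8 = (12.2 − 10.3)/2 = 0.95 m; q_8 = 0.29 × 0.86 × 0.95 = 0.2369 m³/s
w_9 = (12.2 − 11.2)/2 = 0.5 m; q_9 = 0.18 × 0.39 × 0.5 = 0.03510 m³/s
Q = Σ qᵢ = 6.176 m³/s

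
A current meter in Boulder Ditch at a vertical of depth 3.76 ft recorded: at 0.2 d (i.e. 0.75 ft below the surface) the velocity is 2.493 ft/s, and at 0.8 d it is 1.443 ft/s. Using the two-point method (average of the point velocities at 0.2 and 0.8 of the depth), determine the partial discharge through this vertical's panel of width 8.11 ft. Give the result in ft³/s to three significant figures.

v̄ = (2.493 + 1.443) / 2 = 1.968 ft/s
q = v̄ × d × w = 1.968 × 3.76 × 8.11 = 60.01 ft³/s

60.0 ft³/s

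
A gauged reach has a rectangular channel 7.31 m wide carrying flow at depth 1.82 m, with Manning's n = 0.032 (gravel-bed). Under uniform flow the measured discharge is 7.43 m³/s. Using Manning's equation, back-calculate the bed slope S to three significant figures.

A = b·y = 7.31 × 1.82 = 13.30 m²
P = b + 2y = 7.31 + 2×1.82 = 10.95 m
R = A/P = 13.30/10.95 = 1.215 m
S = (Q·n / (1·A·R^(2/3)))² = (7.43×0.032 / (1×13.30×1.139))² = 0.0002463

0.000246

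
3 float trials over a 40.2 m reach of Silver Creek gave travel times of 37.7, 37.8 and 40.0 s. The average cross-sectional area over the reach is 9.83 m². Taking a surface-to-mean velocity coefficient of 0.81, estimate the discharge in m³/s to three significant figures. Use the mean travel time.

t̄ = (37.7 + 37.8 + 40.0) / 3 = 38.5 s
v_surface = L / t̄ = 40.2 / 38.5 = 1.044 m/s
v_mean = 0.81 × 1.044 = 0.8458 m/s
Q = A × v_mean = 9.83 × 0.8458 = 8.314 m³/s

8.31 m³/s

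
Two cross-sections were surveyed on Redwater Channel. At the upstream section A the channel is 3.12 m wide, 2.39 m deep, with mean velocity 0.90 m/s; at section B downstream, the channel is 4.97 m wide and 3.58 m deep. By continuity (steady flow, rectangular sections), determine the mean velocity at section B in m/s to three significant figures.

Q = A₁V₁ = (3.12×2.39) × 0.90 = 6.711 m³/s
A₂ = 4.97 × 3.58 = 17.79 m²
V₂ = Q/A₂ = 6.711/17.79 = 0.3772 m/s

0.377 m/s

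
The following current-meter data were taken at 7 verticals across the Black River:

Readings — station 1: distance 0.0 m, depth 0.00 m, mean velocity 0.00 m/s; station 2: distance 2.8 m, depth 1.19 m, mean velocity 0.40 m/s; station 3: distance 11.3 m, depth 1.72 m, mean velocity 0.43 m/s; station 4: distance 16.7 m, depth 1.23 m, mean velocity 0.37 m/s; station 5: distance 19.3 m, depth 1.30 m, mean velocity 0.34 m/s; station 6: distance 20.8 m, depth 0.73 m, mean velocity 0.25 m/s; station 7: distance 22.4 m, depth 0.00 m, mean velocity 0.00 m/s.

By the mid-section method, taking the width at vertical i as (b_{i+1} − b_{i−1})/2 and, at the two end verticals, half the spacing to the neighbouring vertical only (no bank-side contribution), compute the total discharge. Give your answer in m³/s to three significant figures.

w_2 = (11.3 − 0.0)/2 = 5.65 m; q_2 = 0.40 × 1.19 × 5.65 = 2.689 m³/s
w_3 = (16.7 − 2.8)/2 = 6.95 m; q_3 = 0.43 × 1.72 × 6.95 = 5.140 m³/s
w_4 = (19.3 − 11.3)/2 = 4 m; q_4 = 0.37 × 1.23 × 4 = 1.820 m³/s
w_5 = (20.8 − 16.7)/2 = 2.05 m; q_5 = 0.34 × 1.30 × 2.05 = 0.9061 m³/s
w_6 = (22.4 − 19.3)/2 = 1.55 m; q_6 = 0.25 × 0.73 × 1.55 = 0.2829 m³/s
Stations 1, 7 contribute zero (depth or velocity is 0).
Q = Σ qᵢ = 10.84 m³/s

10.8 m³/s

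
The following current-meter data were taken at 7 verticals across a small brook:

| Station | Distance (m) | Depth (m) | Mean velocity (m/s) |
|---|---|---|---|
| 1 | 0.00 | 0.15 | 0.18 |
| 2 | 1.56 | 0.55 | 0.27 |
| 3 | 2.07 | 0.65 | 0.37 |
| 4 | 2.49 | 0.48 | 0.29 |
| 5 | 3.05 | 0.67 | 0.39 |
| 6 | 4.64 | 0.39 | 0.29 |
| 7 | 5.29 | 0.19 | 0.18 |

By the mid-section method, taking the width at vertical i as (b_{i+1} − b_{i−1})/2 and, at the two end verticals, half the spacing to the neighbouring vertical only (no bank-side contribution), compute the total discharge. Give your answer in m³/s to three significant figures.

0.773 m³/s

w_1 = (1.56 − 0.00)/2 = 0.78 m; q_1 = 0.18 × 0.15 × 0.78 = 0.02106 m³/s
w_2 = (2.07 − 0.00)/2 = 1.035 m; q_2 = 0.27 × 0.55 × 1.035 = 0.1537 m³/s
w_3 = (2.49 − 1.56)/2 = 0.465 m; q_3 = 0.37 × 0.65 × 0.465 = 0.1118 m³/s
w_4 = (3.05 − 2.07)/2 = 0.49 m; q_4 = 0.29 × 0.48 × 0.49 = 0.06821 m³/s
w_5 = (4.64 − 2.49)/2 = 1.075 m; q_5 = 0.39 × 0.67 × 1.075 = 0.2809 m³/s
w_6 = (5.29 − 3.05)/2 = 1.12 m; q_6 = 0.29 × 0.39 × 1.12 = 0.1267 m³/s
w_7 = (5.29 − 4.64)/2 = 0.325 m; q_7 = 0.18 × 0.19 × 0.325 = 0.01112 m³/s
Q = Σ qᵢ = 0.7735 m³/s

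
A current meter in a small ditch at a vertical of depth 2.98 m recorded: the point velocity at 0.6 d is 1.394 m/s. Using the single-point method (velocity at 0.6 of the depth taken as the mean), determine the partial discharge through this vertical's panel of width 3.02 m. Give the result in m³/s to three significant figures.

v̄ = v₀.₆ = 1.394 m/s
q = v̄ × d × w = 1.394 × 2.98 × 3.02 = 12.55 m³/s

12.5 m³/s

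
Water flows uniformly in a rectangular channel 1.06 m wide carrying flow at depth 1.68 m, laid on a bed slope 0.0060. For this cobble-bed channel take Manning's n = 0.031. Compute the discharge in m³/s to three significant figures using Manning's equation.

A = b·y = 1.06 × 1.68 = 1.781 m²
P = b + 2y = 1.06 + 2×1.68 = 4.420 m
R = A/P = 1.781/4.420 = 0.4029 m
Q = (1/n)·A·R^(2/3)·S^(1/2) = (1/0.031) × 1.781 × 0.4029^(2/3) × 0.0060^(1/2) = 2.427 m³/s

2.43 m³/s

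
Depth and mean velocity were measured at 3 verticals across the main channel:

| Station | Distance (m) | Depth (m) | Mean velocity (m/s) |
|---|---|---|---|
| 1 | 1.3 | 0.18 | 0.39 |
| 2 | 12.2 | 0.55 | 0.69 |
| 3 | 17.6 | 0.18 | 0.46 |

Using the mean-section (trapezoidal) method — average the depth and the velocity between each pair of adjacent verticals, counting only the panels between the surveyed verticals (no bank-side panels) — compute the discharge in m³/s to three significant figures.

3.28 m³/s

Panel 1-2: Δb = 10.9 m, d̄ = (0.18+0.55)/2 = 0.365, v̄ = (0.39+0.69)/2 = 0.54 → q = 10.9×0.365×0.54 = 2.148 m³/s
Panel 2-3: Δb = 5.4 m, d̄ = (0.55+0.18)/2 = 0.365, v̄ = (0.69+0.46)/2 = 0.575 → q = 5.4×0.365×0.575 = 1.133 m³/s
Q = Σ q = 3.282 m³/s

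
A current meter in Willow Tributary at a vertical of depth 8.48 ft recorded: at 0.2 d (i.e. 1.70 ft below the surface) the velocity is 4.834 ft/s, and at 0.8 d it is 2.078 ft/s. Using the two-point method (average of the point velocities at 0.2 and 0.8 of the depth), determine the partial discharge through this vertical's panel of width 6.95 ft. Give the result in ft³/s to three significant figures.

v̄ = (4.834 + 2.078) / 2 = 3.456 ft/s
q = v̄ × d × w = 3.456 × 8.48 × 6.95 = 203.7 ft³/s

204 ft³/s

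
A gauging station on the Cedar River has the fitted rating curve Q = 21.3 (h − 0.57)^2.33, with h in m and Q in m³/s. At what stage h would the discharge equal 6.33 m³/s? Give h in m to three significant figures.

1.16 m

h − h₀ = (Q/C)^(1/b) = (6.33/21.3)^(1/2.33) = 0.5941 m
h = 0.57 + 0.5941 = 1.164 m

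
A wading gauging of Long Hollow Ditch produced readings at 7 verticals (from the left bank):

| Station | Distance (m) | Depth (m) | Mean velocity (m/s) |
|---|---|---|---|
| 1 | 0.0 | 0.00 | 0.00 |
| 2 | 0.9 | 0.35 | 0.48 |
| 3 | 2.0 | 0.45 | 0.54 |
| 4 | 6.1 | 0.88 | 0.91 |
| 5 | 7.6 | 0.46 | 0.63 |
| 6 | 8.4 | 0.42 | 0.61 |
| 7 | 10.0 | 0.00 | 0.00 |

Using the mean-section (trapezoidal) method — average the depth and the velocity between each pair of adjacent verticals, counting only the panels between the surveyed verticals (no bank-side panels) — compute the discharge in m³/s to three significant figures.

3.33 m³/s

Panel 1-2: Δb = 0.9 m, d̄ = (0.00+0.35)/2 = 0.175, v̄ = (0.00+0.48)/2 = 0.24 → q = 0.9×0.175×0.24 = 0.03780 m³/s
Panel 2-3: Δb = 1.1 m, d̄ = (0.35+0.45)/2 = 0.4, v̄ = (0.48+0.54)/2 = 0.51 → q = 1.1×0.4×0.51 = 0.2244 m³/s
Panel 3-4: Δb = 4.1 m, d̄ = (0.45+0.88)/2 = 0.665, v̄ = (0.54+0.91)/2 = 0.725 → q = 4.1×0.665×0.725 = 1.977 m³/s
Panel 4-5: Δb = 1.5 m, d̄ = (0.88+0.46)/2 = 0.67, v̄ = (0.91+0.63)/2 = 0.77 → q = 1.5×0.67×0.77 = 0.7739 m³/s
Panel 5-6: Δb = 0.8 m, d̄ = (0.46+0.42)/2 = 0.44, v̄ = (0.63+0.61)/2 = 0.62 → q = 0.8×0.44×0.62 = 0.2182 m³/s
Panel 6-7: Δb = 1.6 m, d̄ = (0.42+0.00)/2 = 0.21, v̄ = (0.61+0.00)/2 = 0.305 → q = 1.6×0.21×0.305 = 0.1025 m³/s
Q = Σ q = 3.333 m³/s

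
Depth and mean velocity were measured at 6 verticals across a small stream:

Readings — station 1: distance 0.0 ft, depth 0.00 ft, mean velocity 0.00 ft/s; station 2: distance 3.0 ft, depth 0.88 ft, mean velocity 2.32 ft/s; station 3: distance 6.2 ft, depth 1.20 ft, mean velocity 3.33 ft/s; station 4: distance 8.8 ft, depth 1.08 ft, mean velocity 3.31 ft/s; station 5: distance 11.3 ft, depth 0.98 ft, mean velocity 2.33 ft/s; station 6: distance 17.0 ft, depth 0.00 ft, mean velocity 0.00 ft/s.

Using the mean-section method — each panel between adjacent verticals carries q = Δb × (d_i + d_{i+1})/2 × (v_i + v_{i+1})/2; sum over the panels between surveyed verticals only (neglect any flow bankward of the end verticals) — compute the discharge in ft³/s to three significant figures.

31.3 ft³/s

Panel 1-2: Δb = 3 ft, d̄ = (0.00+0.88)/2 = 0.44, v̄ = (0.00+2.32)/2 = 1.16 → q = 3×0.44×1.16 = 1.531 ft³/s
Panel 2-3: Δb = 3.2 ft, d̄ = (0.88+1.20)/2 = 1.04, v̄ = (2.32+3.33)/2 = 2.825 → q = 3.2×1.04×2.825 = 9.402 ft³/s
Panel 3-4: Δb = 2.6 ft, d̄ = (1.20+1.08)/2 = 1.14, v̄ = (3.33+3.31)/2 = 3.32 → q = 2.6×1.14×3.32 = 9.840 ft³/s
Panel 4-5: Δb = 2.5 ft, d̄ = (1.08+0.98)/2 = 1.03, v̄ = (3.31+2.33)/2 = 2.82 → q = 2.5×1.03×2.82 = 7.262 ft³/s
Panel 5-6: Δb = 5.7 ft, d̄ = (0.98+0.00)/2 = 0.49, v̄ = (2.33+0.00)/2 = 1.165 → q = 5.7×0.49×1.165 = 3.254 ft³/s
Q = Σ q = 31.29 ft³/s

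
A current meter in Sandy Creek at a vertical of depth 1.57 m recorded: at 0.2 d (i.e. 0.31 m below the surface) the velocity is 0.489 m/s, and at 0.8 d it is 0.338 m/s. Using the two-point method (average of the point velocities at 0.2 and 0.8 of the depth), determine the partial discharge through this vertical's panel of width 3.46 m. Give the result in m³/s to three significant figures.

v̄ = (0.489 + 0.338) / 2 = 0.4135 m/s
q = v̄ × d × w = 0.4135 × 1.57 × 3.46 = 2.246 m³/s

2.25 m³/s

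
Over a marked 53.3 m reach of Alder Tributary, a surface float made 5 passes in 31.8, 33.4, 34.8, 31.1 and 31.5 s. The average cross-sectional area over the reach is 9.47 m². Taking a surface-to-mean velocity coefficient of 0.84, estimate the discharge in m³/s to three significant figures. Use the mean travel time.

t̄ = (31.8 + 33.4 + 34.8 + 31.1 + 31.5) / 5 = 32.52 s
v_surface = L / t̄ = 53.3 / 32.52 = 1.639 m/s
v_mean = 0.84 × 1.639 = 1.377 m/s
Q = A × v_mean = 9.47 × 1.377 = 13.04 m³/s

13.0 m³/s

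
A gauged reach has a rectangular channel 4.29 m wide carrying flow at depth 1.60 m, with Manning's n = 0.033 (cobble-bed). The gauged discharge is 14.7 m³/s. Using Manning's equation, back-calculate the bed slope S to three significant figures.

A = b·y = 4.29 × 1.60 = 6.864 m²
P = b + 2y = 4.29 + 2×1.60 = 7.490 m
R = A/P = 6.864/7.490 = 0.9164 m
S = (Q·n / (1·A·R^(2/3)))² = (14.7×0.033 / (1×6.864×0.9435))² = 0.005611

0.00561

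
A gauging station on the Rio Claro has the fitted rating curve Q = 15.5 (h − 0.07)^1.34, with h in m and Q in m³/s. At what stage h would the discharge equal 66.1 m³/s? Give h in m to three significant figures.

h − h₀ = (Q/C)^(1/b) = (66.1/15.5)^(1/1.34) = 2.952 m
h = 0.07 + 2.952 = 3.022 m

3.02 m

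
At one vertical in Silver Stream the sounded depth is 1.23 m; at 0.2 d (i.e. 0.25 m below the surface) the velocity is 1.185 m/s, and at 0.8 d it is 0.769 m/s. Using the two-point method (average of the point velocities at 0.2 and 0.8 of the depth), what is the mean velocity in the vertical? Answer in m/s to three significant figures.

v̄ = (1.185 + 0.769) / 2 = 0.9770 m/s

0.977 m/s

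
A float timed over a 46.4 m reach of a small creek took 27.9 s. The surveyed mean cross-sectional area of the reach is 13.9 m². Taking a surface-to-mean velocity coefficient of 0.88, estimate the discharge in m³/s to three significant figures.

20.3 m³/s

v_surface = L / t̄ = 46.4 / 27.9 = 1.663 m/s
v_mean = 0.88 × 1.663 = 1.464 m/s
Q = A × v_mean = 13.9 × 1.464 = 20.34 m³/s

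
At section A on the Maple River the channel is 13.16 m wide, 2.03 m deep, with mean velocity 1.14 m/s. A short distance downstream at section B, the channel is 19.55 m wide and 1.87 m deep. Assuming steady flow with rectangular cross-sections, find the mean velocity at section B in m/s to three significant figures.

Q = A₁V₁ = (13.16×2.03) × 1.14 = 30.45 m³/s
A₂ = 19.55 × 1.87 = 36.56 m²
V₂ = Q/A₂ = 30.45/36.56 = 0.8330 m/s

0.833 m/s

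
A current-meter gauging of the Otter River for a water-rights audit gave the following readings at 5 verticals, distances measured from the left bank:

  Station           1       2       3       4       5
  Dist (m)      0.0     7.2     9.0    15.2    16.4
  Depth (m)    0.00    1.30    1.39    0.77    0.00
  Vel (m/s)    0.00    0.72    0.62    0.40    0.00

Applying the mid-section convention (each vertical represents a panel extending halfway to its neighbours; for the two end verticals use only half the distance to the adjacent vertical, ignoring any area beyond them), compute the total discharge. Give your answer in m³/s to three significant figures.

8.80 m³/s

w_2 = (9.0 − 0.0)/2 = 4.5 m; q_2 = 0.72 × 1.30 × 4.5 = 4.212 m³/s
w_3 = (15.2 − 7.2)/2 = 4 m; q_3 = 0.62 × 1.39 × 4 = 3.447 m³/s
w_4 = (16.4 − 9.0)/2 = 3.7 m; q_4 = 0.40 × 0.77 × 3.7 = 1.140 m³/s
Stations 1, 5 contribute zero (depth or velocity is 0).
Q = Σ qᵢ = 8.799 m³/s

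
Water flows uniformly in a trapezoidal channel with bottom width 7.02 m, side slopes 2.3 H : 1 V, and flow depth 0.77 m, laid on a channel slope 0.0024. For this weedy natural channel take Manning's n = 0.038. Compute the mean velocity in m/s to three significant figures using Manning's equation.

0.939 m/s

A = (b + z·y)·y = (7.02 + 2.3×0.77)×0.77 = 6.769 m²
P = b + 2y√(1+z²) = 7.02 + 2×0.77×√(1+2.3²) = 10.88 m
R = A/P = 6.769/10.88 = 0.6220 m
Q = (1/n)·A·R^(2/3)·S^(1/2) = (1/0.038) × 6.769 × 0.6220^(2/3) × 0.0024^(1/2) = 6.359 m³/s
V = Q/A = 6.359/6.769 = 0.9394 m/s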